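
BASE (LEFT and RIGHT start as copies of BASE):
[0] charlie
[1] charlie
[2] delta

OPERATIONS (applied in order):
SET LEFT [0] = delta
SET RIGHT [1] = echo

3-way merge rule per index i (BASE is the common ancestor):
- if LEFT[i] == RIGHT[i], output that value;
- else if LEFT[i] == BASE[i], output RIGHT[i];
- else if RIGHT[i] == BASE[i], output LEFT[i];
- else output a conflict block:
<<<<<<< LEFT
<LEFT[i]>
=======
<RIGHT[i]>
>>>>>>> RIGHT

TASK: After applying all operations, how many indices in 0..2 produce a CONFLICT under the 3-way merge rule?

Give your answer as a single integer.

Final LEFT:  [delta, charlie, delta]
Final RIGHT: [charlie, echo, delta]
i=0: L=delta, R=charlie=BASE -> take LEFT -> delta
i=1: L=charlie=BASE, R=echo -> take RIGHT -> echo
i=2: L=delta R=delta -> agree -> delta
Conflict count: 0

Answer: 0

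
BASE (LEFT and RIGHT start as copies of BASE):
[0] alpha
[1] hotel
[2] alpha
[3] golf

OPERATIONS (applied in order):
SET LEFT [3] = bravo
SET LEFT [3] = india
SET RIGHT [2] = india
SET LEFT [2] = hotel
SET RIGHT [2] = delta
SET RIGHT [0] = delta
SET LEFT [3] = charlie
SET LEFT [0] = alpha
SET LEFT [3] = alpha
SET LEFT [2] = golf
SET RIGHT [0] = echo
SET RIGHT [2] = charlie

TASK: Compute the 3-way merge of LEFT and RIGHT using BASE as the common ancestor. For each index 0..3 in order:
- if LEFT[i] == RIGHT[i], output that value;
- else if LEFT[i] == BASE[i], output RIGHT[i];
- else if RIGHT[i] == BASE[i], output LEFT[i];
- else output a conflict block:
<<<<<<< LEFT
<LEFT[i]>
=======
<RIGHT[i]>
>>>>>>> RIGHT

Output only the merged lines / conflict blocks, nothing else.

Final LEFT:  [alpha, hotel, golf, alpha]
Final RIGHT: [echo, hotel, charlie, golf]
i=0: L=alpha=BASE, R=echo -> take RIGHT -> echo
i=1: L=hotel R=hotel -> agree -> hotel
i=2: BASE=alpha L=golf R=charlie all differ -> CONFLICT
i=3: L=alpha, R=golf=BASE -> take LEFT -> alpha

Answer: echo
hotel
<<<<<<< LEFT
golf
=======
charlie
>>>>>>> RIGHT
alpha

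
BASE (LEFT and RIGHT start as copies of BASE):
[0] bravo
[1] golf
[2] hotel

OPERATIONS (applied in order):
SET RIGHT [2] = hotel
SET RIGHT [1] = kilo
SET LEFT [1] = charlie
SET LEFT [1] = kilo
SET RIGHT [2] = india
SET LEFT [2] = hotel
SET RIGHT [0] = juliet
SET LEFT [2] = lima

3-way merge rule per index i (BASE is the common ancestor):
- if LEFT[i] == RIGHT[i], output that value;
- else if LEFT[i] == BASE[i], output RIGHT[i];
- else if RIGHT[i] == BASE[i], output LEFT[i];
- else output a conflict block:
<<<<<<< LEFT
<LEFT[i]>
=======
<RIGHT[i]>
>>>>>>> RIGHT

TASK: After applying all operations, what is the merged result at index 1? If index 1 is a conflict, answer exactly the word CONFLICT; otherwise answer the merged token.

Final LEFT:  [bravo, kilo, lima]
Final RIGHT: [juliet, kilo, india]
i=0: L=bravo=BASE, R=juliet -> take RIGHT -> juliet
i=1: L=kilo R=kilo -> agree -> kilo
i=2: BASE=hotel L=lima R=india all differ -> CONFLICT
Index 1 -> kilo

Answer: kilo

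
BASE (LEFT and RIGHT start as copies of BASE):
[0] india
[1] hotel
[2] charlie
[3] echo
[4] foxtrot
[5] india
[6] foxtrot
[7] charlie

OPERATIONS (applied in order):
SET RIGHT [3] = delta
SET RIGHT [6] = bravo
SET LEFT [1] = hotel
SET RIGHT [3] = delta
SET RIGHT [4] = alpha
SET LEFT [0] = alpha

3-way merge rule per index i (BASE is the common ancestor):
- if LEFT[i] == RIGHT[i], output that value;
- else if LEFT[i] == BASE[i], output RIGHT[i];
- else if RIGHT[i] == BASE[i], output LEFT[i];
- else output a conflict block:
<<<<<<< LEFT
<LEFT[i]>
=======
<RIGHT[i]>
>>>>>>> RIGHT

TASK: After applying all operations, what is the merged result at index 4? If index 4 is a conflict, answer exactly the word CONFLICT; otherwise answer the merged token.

Final LEFT:  [alpha, hotel, charlie, echo, foxtrot, india, foxtrot, charlie]
Final RIGHT: [india, hotel, charlie, delta, alpha, india, bravo, charlie]
i=0: L=alpha, R=india=BASE -> take LEFT -> alpha
i=1: L=hotel R=hotel -> agree -> hotel
i=2: L=charlie R=charlie -> agree -> charlie
i=3: L=echo=BASE, R=delta -> take RIGHT -> delta
i=4: L=foxtrot=BASE, R=alpha -> take RIGHT -> alpha
i=5: L=india R=india -> agree -> india
i=6: L=foxtrot=BASE, R=bravo -> take RIGHT -> bravo
i=7: L=charlie R=charlie -> agree -> charlie
Index 4 -> alpha

Answer: alpha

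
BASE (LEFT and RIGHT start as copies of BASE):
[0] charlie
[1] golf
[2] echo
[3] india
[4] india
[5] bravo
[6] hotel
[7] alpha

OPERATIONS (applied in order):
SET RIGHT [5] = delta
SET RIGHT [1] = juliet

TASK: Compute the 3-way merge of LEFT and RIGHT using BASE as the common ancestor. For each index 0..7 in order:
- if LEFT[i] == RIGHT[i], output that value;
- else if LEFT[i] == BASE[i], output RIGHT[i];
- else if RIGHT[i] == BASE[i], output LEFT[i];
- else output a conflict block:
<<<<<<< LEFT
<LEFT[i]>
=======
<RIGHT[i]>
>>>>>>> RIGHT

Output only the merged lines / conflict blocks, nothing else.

Final LEFT:  [charlie, golf, echo, india, india, bravo, hotel, alpha]
Final RIGHT: [charlie, juliet, echo, india, india, delta, hotel, alpha]
i=0: L=charlie R=charlie -> agree -> charlie
i=1: L=golf=BASE, R=juliet -> take RIGHT -> juliet
i=2: L=echo R=echo -> agree -> echo
i=3: L=india R=india -> agree -> india
i=4: L=india R=india -> agree -> india
i=5: L=bravo=BASE, R=delta -> take RIGHT -> delta
i=6: L=hotel R=hotel -> agree -> hotel
i=7: L=alpha R=alpha -> agree -> alpha

Answer: charlie
juliet
echo
india
india
delta
hotel
alpha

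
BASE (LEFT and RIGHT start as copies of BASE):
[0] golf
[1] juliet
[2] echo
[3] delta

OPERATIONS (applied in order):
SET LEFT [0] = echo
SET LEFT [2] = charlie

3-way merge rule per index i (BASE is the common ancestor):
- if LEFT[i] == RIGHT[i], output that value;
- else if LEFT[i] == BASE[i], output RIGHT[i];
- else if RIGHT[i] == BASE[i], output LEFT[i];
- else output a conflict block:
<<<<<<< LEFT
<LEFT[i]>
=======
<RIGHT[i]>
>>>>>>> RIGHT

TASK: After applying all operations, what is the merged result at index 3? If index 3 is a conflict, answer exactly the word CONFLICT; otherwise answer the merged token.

Answer: delta

Derivation:
Final LEFT:  [echo, juliet, charlie, delta]
Final RIGHT: [golf, juliet, echo, delta]
i=0: L=echo, R=golf=BASE -> take LEFT -> echo
i=1: L=juliet R=juliet -> agree -> juliet
i=2: L=charlie, R=echo=BASE -> take LEFT -> charlie
i=3: L=delta R=delta -> agree -> delta
Index 3 -> delta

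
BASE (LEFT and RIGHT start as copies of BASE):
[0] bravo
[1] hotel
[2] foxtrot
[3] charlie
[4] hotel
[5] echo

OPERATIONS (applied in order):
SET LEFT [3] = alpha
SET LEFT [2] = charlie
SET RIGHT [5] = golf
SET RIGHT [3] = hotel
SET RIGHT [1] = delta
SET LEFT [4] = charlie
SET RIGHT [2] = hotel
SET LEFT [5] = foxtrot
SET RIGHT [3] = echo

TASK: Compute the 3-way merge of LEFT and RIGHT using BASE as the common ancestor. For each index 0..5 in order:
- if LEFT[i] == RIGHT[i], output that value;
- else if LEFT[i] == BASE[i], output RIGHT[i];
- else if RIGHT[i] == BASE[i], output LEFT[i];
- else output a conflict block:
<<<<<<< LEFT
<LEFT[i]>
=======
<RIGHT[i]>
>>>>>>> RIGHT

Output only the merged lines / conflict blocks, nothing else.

Answer: bravo
delta
<<<<<<< LEFT
charlie
=======
hotel
>>>>>>> RIGHT
<<<<<<< LEFT
alpha
=======
echo
>>>>>>> RIGHT
charlie
<<<<<<< LEFT
foxtrot
=======
golf
>>>>>>> RIGHT

Derivation:
Final LEFT:  [bravo, hotel, charlie, alpha, charlie, foxtrot]
Final RIGHT: [bravo, delta, hotel, echo, hotel, golf]
i=0: L=bravo R=bravo -> agree -> bravo
i=1: L=hotel=BASE, R=delta -> take RIGHT -> delta
i=2: BASE=foxtrot L=charlie R=hotel all differ -> CONFLICT
i=3: BASE=charlie L=alpha R=echo all differ -> CONFLICT
i=4: L=charlie, R=hotel=BASE -> take LEFT -> charlie
i=5: BASE=echo L=foxtrot R=golf all differ -> CONFLICT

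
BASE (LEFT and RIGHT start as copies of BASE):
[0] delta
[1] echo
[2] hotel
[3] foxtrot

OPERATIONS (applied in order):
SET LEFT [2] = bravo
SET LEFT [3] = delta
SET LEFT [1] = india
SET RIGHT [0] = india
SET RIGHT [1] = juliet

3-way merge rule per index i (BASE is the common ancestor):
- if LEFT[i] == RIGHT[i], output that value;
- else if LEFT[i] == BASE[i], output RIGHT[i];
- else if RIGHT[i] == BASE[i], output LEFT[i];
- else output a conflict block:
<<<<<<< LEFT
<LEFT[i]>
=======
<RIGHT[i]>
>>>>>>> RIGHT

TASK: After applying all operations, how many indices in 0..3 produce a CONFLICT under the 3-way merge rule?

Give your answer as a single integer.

Final LEFT:  [delta, india, bravo, delta]
Final RIGHT: [india, juliet, hotel, foxtrot]
i=0: L=delta=BASE, R=india -> take RIGHT -> india
i=1: BASE=echo L=india R=juliet all differ -> CONFLICT
i=2: L=bravo, R=hotel=BASE -> take LEFT -> bravo
i=3: L=delta, R=foxtrot=BASE -> take LEFT -> delta
Conflict count: 1

Answer: 1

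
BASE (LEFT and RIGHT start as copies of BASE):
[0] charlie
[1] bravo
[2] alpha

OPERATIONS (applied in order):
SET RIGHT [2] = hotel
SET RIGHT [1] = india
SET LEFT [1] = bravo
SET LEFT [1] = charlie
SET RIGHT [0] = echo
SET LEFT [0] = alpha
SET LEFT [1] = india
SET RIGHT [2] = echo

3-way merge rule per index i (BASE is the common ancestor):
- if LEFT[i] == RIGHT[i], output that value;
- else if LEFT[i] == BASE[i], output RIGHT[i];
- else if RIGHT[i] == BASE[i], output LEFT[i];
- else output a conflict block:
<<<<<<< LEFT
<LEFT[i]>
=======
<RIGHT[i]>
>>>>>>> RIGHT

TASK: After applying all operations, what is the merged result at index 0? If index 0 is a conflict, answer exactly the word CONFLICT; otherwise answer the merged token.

Final LEFT:  [alpha, india, alpha]
Final RIGHT: [echo, india, echo]
i=0: BASE=charlie L=alpha R=echo all differ -> CONFLICT
i=1: L=india R=india -> agree -> india
i=2: L=alpha=BASE, R=echo -> take RIGHT -> echo
Index 0 -> CONFLICT

Answer: CONFLICT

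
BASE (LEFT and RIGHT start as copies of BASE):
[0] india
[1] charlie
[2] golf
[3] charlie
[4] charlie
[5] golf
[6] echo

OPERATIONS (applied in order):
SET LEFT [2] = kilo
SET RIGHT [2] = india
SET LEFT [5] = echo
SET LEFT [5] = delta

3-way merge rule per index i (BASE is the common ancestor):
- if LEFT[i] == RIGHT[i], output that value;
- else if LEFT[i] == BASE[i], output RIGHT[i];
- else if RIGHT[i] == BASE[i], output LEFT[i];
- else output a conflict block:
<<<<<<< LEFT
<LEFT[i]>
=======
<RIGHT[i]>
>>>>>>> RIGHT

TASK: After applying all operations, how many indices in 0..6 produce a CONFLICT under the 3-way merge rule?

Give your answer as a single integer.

Final LEFT:  [india, charlie, kilo, charlie, charlie, delta, echo]
Final RIGHT: [india, charlie, india, charlie, charlie, golf, echo]
i=0: L=india R=india -> agree -> india
i=1: L=charlie R=charlie -> agree -> charlie
i=2: BASE=golf L=kilo R=india all differ -> CONFLICT
i=3: L=charlie R=charlie -> agree -> charlie
i=4: L=charlie R=charlie -> agree -> charlie
i=5: L=delta, R=golf=BASE -> take LEFT -> delta
i=6: L=echo R=echo -> agree -> echo
Conflict count: 1

Answer: 1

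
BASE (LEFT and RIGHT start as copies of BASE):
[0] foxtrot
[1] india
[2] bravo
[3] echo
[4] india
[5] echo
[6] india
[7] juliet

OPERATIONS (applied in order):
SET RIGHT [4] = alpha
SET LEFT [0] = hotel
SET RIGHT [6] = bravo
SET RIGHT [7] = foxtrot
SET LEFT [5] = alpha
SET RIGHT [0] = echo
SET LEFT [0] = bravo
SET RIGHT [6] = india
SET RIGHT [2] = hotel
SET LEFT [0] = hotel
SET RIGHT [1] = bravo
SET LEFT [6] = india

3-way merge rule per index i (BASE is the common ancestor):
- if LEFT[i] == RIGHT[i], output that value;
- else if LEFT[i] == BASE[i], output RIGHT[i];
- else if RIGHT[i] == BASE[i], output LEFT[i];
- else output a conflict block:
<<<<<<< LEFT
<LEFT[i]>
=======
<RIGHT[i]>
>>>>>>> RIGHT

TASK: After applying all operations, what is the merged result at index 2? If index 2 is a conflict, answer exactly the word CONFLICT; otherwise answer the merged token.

Final LEFT:  [hotel, india, bravo, echo, india, alpha, india, juliet]
Final RIGHT: [echo, bravo, hotel, echo, alpha, echo, india, foxtrot]
i=0: BASE=foxtrot L=hotel R=echo all differ -> CONFLICT
i=1: L=india=BASE, R=bravo -> take RIGHT -> bravo
i=2: L=bravo=BASE, R=hotel -> take RIGHT -> hotel
i=3: L=echo R=echo -> agree -> echo
i=4: L=india=BASE, R=alpha -> take RIGHT -> alpha
i=5: L=alpha, R=echo=BASE -> take LEFT -> alpha
i=6: L=india R=india -> agree -> india
i=7: L=juliet=BASE, R=foxtrot -> take RIGHT -> foxtrot
Index 2 -> hotel

Answer: hotel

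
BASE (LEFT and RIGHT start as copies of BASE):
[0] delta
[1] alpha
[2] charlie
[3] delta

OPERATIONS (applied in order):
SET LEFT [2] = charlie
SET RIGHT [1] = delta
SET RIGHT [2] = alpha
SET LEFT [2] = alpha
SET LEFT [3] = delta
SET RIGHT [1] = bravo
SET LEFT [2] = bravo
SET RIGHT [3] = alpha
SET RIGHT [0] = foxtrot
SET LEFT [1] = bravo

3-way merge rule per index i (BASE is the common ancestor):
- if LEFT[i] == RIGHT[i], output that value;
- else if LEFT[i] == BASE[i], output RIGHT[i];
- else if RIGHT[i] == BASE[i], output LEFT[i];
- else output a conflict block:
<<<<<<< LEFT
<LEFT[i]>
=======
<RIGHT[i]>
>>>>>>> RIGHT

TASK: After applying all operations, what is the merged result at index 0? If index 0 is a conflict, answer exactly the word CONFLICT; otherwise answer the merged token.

Answer: foxtrot

Derivation:
Final LEFT:  [delta, bravo, bravo, delta]
Final RIGHT: [foxtrot, bravo, alpha, alpha]
i=0: L=delta=BASE, R=foxtrot -> take RIGHT -> foxtrot
i=1: L=bravo R=bravo -> agree -> bravo
i=2: BASE=charlie L=bravo R=alpha all differ -> CONFLICT
i=3: L=delta=BASE, R=alpha -> take RIGHT -> alpha
Index 0 -> foxtrot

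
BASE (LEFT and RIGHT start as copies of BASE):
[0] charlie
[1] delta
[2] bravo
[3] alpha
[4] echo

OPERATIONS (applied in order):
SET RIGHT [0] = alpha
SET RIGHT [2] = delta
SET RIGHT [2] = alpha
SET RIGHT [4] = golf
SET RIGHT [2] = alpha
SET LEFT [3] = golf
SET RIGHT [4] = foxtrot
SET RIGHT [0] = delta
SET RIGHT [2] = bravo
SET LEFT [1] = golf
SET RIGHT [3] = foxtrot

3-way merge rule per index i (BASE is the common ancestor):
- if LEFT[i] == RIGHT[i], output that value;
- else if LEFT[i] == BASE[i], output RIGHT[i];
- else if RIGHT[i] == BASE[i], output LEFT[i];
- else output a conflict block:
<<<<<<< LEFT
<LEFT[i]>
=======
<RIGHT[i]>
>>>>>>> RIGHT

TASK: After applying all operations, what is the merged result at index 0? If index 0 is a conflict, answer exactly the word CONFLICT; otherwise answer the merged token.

Answer: delta

Derivation:
Final LEFT:  [charlie, golf, bravo, golf, echo]
Final RIGHT: [delta, delta, bravo, foxtrot, foxtrot]
i=0: L=charlie=BASE, R=delta -> take RIGHT -> delta
i=1: L=golf, R=delta=BASE -> take LEFT -> golf
i=2: L=bravo R=bravo -> agree -> bravo
i=3: BASE=alpha L=golf R=foxtrot all differ -> CONFLICT
i=4: L=echo=BASE, R=foxtrot -> take RIGHT -> foxtrot
Index 0 -> delta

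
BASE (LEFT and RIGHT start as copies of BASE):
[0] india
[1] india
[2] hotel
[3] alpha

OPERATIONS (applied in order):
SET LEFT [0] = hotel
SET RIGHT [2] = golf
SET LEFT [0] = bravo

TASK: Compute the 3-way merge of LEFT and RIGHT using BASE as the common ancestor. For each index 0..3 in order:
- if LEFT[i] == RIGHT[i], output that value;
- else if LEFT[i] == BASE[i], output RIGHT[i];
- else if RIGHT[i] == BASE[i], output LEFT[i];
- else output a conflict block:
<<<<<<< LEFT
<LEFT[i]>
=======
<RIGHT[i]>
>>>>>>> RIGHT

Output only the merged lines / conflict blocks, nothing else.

Final LEFT:  [bravo, india, hotel, alpha]
Final RIGHT: [india, india, golf, alpha]
i=0: L=bravo, R=india=BASE -> take LEFT -> bravo
i=1: L=india R=india -> agree -> india
i=2: L=hotel=BASE, R=golf -> take RIGHT -> golf
i=3: L=alpha R=alpha -> agree -> alpha

Answer: bravo
india
golf
alpha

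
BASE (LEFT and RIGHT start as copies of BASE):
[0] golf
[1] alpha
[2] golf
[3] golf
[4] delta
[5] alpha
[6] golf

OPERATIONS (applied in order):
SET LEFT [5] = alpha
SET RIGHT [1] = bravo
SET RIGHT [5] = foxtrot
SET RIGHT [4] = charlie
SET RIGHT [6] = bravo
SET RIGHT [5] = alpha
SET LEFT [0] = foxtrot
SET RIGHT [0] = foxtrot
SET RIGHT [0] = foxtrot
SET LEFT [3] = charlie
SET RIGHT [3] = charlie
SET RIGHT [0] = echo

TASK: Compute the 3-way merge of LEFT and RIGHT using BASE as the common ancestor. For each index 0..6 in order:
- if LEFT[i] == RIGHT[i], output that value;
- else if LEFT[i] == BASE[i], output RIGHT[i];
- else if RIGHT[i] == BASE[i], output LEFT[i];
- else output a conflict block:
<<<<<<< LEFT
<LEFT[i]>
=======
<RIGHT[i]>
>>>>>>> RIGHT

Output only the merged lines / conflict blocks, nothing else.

Answer: <<<<<<< LEFT
foxtrot
=======
echo
>>>>>>> RIGHT
bravo
golf
charlie
charlie
alpha
bravo

Derivation:
Final LEFT:  [foxtrot, alpha, golf, charlie, delta, alpha, golf]
Final RIGHT: [echo, bravo, golf, charlie, charlie, alpha, bravo]
i=0: BASE=golf L=foxtrot R=echo all differ -> CONFLICT
i=1: L=alpha=BASE, R=bravo -> take RIGHT -> bravo
i=2: L=golf R=golf -> agree -> golf
i=3: L=charlie R=charlie -> agree -> charlie
i=4: L=delta=BASE, R=charlie -> take RIGHT -> charlie
i=5: L=alpha R=alpha -> agree -> alpha
i=6: L=golf=BASE, R=bravo -> take RIGHT -> bravo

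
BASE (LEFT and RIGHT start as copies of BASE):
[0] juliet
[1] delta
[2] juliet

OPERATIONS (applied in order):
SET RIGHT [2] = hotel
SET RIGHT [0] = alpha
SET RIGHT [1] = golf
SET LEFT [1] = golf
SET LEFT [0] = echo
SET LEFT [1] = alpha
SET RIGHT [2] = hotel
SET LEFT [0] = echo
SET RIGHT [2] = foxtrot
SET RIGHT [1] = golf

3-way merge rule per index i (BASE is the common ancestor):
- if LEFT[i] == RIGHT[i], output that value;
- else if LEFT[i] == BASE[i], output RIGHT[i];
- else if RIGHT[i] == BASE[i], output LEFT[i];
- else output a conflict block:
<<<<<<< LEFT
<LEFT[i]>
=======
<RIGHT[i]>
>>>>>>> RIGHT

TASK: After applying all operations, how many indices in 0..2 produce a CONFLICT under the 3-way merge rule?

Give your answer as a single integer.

Final LEFT:  [echo, alpha, juliet]
Final RIGHT: [alpha, golf, foxtrot]
i=0: BASE=juliet L=echo R=alpha all differ -> CONFLICT
i=1: BASE=delta L=alpha R=golf all differ -> CONFLICT
i=2: L=juliet=BASE, R=foxtrot -> take RIGHT -> foxtrot
Conflict count: 2

Answer: 2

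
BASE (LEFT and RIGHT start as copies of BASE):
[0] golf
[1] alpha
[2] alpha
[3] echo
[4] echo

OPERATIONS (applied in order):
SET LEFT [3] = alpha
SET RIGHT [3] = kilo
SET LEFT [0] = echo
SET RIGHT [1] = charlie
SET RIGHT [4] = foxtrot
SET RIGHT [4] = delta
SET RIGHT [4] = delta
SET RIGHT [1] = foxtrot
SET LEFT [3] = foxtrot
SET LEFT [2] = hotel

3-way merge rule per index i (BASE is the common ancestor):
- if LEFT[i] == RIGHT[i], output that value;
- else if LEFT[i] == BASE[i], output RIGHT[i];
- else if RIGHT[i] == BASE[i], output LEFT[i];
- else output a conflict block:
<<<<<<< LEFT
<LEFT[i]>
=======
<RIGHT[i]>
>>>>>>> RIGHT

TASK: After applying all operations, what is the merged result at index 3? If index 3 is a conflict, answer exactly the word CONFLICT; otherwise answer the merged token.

Final LEFT:  [echo, alpha, hotel, foxtrot, echo]
Final RIGHT: [golf, foxtrot, alpha, kilo, delta]
i=0: L=echo, R=golf=BASE -> take LEFT -> echo
i=1: L=alpha=BASE, R=foxtrot -> take RIGHT -> foxtrot
i=2: L=hotel, R=alpha=BASE -> take LEFT -> hotel
i=3: BASE=echo L=foxtrot R=kilo all differ -> CONFLICT
i=4: L=echo=BASE, R=delta -> take RIGHT -> delta
Index 3 -> CONFLICT

Answer: CONFLICT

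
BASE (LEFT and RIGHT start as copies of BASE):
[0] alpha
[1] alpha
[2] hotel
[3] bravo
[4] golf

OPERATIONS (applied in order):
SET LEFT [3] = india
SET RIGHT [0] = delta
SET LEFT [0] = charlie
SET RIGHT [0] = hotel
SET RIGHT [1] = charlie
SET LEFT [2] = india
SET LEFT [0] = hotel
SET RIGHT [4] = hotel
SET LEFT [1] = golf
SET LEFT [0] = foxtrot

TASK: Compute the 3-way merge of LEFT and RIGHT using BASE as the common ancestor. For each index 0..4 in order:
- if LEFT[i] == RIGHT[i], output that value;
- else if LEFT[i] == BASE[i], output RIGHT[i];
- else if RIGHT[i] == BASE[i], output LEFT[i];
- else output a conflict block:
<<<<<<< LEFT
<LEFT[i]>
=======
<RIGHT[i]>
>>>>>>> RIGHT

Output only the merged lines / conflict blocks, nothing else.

Final LEFT:  [foxtrot, golf, india, india, golf]
Final RIGHT: [hotel, charlie, hotel, bravo, hotel]
i=0: BASE=alpha L=foxtrot R=hotel all differ -> CONFLICT
i=1: BASE=alpha L=golf R=charlie all differ -> CONFLICT
i=2: L=india, R=hotel=BASE -> take LEFT -> india
i=3: L=india, R=bravo=BASE -> take LEFT -> india
i=4: L=golf=BASE, R=hotel -> take RIGHT -> hotel

Answer: <<<<<<< LEFT
foxtrot
=======
hotel
>>>>>>> RIGHT
<<<<<<< LEFT
golf
=======
charlie
>>>>>>> RIGHT
india
india
hotel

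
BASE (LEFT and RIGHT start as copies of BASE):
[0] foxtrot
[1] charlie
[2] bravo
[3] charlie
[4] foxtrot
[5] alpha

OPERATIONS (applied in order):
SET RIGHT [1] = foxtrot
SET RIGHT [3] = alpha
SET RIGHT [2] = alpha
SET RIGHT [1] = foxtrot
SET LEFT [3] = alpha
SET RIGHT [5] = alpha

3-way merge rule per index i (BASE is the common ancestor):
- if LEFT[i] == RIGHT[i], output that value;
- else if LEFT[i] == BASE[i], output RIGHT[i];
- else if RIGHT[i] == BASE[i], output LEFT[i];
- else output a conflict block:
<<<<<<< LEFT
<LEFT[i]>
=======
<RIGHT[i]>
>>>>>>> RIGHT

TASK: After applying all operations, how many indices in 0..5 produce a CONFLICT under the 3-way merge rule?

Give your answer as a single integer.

Answer: 0

Derivation:
Final LEFT:  [foxtrot, charlie, bravo, alpha, foxtrot, alpha]
Final RIGHT: [foxtrot, foxtrot, alpha, alpha, foxtrot, alpha]
i=0: L=foxtrot R=foxtrot -> agree -> foxtrot
i=1: L=charlie=BASE, R=foxtrot -> take RIGHT -> foxtrot
i=2: L=bravo=BASE, R=alpha -> take RIGHT -> alpha
i=3: L=alpha R=alpha -> agree -> alpha
i=4: L=foxtrot R=foxtrot -> agree -> foxtrot
i=5: L=alpha R=alpha -> agree -> alpha
Conflict count: 0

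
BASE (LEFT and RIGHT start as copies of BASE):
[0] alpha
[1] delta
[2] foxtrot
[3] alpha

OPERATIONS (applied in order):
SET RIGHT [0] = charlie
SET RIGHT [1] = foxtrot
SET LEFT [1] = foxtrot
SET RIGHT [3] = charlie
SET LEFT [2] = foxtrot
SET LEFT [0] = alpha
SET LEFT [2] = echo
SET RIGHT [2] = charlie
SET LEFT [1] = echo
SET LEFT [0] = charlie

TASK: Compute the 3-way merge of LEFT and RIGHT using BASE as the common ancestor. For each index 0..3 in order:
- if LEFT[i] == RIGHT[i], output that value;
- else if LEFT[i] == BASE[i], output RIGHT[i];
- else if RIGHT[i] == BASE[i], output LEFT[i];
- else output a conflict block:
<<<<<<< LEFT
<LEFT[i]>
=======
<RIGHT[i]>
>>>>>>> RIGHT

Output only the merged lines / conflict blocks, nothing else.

Final LEFT:  [charlie, echo, echo, alpha]
Final RIGHT: [charlie, foxtrot, charlie, charlie]
i=0: L=charlie R=charlie -> agree -> charlie
i=1: BASE=delta L=echo R=foxtrot all differ -> CONFLICT
i=2: BASE=foxtrot L=echo R=charlie all differ -> CONFLICT
i=3: L=alpha=BASE, R=charlie -> take RIGHT -> charlie

Answer: charlie
<<<<<<< LEFT
echo
=======
foxtrot
>>>>>>> RIGHT
<<<<<<< LEFT
echo
=======
charlie
>>>>>>> RIGHT
charlie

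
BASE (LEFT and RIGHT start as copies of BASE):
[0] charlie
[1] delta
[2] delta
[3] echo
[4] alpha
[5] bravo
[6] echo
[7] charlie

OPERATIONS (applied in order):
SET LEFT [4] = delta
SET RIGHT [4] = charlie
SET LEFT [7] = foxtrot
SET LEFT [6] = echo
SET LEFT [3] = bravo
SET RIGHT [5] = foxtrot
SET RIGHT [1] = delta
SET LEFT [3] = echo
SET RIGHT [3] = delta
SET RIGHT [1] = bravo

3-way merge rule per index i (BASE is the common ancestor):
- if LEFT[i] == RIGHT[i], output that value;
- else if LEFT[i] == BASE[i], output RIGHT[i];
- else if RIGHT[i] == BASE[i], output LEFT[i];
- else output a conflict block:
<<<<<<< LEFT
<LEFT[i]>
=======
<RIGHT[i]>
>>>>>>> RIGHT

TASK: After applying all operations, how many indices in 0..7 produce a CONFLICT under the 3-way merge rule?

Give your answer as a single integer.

Final LEFT:  [charlie, delta, delta, echo, delta, bravo, echo, foxtrot]
Final RIGHT: [charlie, bravo, delta, delta, charlie, foxtrot, echo, charlie]
i=0: L=charlie R=charlie -> agree -> charlie
i=1: L=delta=BASE, R=bravo -> take RIGHT -> bravo
i=2: L=delta R=delta -> agree -> delta
i=3: L=echo=BASE, R=delta -> take RIGHT -> delta
i=4: BASE=alpha L=delta R=charlie all differ -> CONFLICT
i=5: L=bravo=BASE, R=foxtrot -> take RIGHT -> foxtrot
i=6: L=echo R=echo -> agree -> echo
i=7: L=foxtrot, R=charlie=BASE -> take LEFT -> foxtrot
Conflict count: 1

Answer: 1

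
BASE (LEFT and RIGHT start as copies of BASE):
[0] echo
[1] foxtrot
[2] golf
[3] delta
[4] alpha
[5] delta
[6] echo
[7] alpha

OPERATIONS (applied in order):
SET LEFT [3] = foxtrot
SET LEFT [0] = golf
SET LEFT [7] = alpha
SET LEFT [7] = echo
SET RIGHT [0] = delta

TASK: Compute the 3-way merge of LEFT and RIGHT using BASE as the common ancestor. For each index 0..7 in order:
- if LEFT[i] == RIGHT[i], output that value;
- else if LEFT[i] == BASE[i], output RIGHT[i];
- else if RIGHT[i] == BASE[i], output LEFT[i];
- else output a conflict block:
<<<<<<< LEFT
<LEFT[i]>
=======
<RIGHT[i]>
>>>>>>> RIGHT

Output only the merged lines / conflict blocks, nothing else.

Answer: <<<<<<< LEFT
golf
=======
delta
>>>>>>> RIGHT
foxtrot
golf
foxtrot
alpha
delta
echo
echo

Derivation:
Final LEFT:  [golf, foxtrot, golf, foxtrot, alpha, delta, echo, echo]
Final RIGHT: [delta, foxtrot, golf, delta, alpha, delta, echo, alpha]
i=0: BASE=echo L=golf R=delta all differ -> CONFLICT
i=1: L=foxtrot R=foxtrot -> agree -> foxtrot
i=2: L=golf R=golf -> agree -> golf
i=3: L=foxtrot, R=delta=BASE -> take LEFT -> foxtrot
i=4: L=alpha R=alpha -> agree -> alpha
i=5: L=delta R=delta -> agree -> delta
i=6: L=echo R=echo -> agree -> echo
i=7: L=echo, R=alpha=BASE -> take LEFT -> echo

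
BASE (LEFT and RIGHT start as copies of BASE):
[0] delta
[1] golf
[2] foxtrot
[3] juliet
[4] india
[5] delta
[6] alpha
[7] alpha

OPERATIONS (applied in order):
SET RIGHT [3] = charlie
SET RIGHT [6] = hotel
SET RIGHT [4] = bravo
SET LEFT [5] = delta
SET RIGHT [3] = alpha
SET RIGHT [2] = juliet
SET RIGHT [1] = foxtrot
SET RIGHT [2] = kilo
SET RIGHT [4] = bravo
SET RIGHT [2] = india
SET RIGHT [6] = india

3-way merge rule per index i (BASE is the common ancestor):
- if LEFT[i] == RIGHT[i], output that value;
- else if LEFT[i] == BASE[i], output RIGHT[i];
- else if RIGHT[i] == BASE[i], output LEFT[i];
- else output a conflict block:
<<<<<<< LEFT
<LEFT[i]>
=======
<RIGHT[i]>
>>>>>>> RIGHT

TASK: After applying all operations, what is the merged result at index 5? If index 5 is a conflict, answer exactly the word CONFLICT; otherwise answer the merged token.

Final LEFT:  [delta, golf, foxtrot, juliet, india, delta, alpha, alpha]
Final RIGHT: [delta, foxtrot, india, alpha, bravo, delta, india, alpha]
i=0: L=delta R=delta -> agree -> delta
i=1: L=golf=BASE, R=foxtrot -> take RIGHT -> foxtrot
i=2: L=foxtrot=BASE, R=india -> take RIGHT -> india
i=3: L=juliet=BASE, R=alpha -> take RIGHT -> alpha
i=4: L=india=BASE, R=bravo -> take RIGHT -> bravo
i=5: L=delta R=delta -> agree -> delta
i=6: L=alpha=BASE, R=india -> take RIGHT -> india
i=7: L=alpha R=alpha -> agree -> alpha
Index 5 -> delta

Answer: delta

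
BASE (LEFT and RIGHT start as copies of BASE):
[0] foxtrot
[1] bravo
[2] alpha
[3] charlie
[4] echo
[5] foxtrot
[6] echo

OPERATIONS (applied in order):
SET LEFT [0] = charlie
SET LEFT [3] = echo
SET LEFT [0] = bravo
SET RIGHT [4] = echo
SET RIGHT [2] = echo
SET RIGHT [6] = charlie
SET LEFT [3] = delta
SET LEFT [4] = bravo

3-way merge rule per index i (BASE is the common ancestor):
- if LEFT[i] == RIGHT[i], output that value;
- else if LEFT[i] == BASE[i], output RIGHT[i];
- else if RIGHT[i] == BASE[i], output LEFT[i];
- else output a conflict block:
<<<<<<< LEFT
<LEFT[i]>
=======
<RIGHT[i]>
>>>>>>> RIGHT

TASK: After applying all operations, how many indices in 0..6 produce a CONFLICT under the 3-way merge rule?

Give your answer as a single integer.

Final LEFT:  [bravo, bravo, alpha, delta, bravo, foxtrot, echo]
Final RIGHT: [foxtrot, bravo, echo, charlie, echo, foxtrot, charlie]
i=0: L=bravo, R=foxtrot=BASE -> take LEFT -> bravo
i=1: L=bravo R=bravo -> agree -> bravo
i=2: L=alpha=BASE, R=echo -> take RIGHT -> echo
i=3: L=delta, R=charlie=BASE -> take LEFT -> delta
i=4: L=bravo, R=echo=BASE -> take LEFT -> bravo
i=5: L=foxtrot R=foxtrot -> agree -> foxtrot
i=6: L=echo=BASE, R=charlie -> take RIGHT -> charlie
Conflict count: 0

Answer: 0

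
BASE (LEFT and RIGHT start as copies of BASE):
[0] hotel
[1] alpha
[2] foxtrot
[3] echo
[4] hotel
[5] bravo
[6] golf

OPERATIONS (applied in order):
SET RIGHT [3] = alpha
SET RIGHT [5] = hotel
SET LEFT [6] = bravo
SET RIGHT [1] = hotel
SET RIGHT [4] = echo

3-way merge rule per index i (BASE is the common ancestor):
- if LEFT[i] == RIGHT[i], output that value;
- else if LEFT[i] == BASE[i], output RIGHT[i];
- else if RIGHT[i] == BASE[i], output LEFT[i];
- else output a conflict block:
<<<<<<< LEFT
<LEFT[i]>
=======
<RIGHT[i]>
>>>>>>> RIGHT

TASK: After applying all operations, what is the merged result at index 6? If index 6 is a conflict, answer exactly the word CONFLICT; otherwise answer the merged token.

Answer: bravo

Derivation:
Final LEFT:  [hotel, alpha, foxtrot, echo, hotel, bravo, bravo]
Final RIGHT: [hotel, hotel, foxtrot, alpha, echo, hotel, golf]
i=0: L=hotel R=hotel -> agree -> hotel
i=1: L=alpha=BASE, R=hotel -> take RIGHT -> hotel
i=2: L=foxtrot R=foxtrot -> agree -> foxtrot
i=3: L=echo=BASE, R=alpha -> take RIGHT -> alpha
i=4: L=hotel=BASE, R=echo -> take RIGHT -> echo
i=5: L=bravo=BASE, R=hotel -> take RIGHT -> hotel
i=6: L=bravo, R=golf=BASE -> take LEFT -> bravo
Index 6 -> bravo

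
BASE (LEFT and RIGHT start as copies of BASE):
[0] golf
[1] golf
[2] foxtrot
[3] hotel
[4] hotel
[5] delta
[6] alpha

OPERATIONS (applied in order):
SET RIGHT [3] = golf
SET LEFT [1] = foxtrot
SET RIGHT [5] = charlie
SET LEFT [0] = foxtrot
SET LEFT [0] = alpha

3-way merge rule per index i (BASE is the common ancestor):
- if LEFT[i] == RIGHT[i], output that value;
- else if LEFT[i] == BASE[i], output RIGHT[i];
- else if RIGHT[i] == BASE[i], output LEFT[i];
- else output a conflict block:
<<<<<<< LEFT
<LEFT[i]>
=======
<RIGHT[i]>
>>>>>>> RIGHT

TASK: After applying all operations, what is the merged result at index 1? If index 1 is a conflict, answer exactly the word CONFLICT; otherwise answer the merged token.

Answer: foxtrot

Derivation:
Final LEFT:  [alpha, foxtrot, foxtrot, hotel, hotel, delta, alpha]
Final RIGHT: [golf, golf, foxtrot, golf, hotel, charlie, alpha]
i=0: L=alpha, R=golf=BASE -> take LEFT -> alpha
i=1: L=foxtrot, R=golf=BASE -> take LEFT -> foxtrot
i=2: L=foxtrot R=foxtrot -> agree -> foxtrot
i=3: L=hotel=BASE, R=golf -> take RIGHT -> golf
i=4: L=hotel R=hotel -> agree -> hotel
i=5: L=delta=BASE, R=charlie -> take RIGHT -> charlie
i=6: L=alpha R=alpha -> agree -> alpha
Index 1 -> foxtrot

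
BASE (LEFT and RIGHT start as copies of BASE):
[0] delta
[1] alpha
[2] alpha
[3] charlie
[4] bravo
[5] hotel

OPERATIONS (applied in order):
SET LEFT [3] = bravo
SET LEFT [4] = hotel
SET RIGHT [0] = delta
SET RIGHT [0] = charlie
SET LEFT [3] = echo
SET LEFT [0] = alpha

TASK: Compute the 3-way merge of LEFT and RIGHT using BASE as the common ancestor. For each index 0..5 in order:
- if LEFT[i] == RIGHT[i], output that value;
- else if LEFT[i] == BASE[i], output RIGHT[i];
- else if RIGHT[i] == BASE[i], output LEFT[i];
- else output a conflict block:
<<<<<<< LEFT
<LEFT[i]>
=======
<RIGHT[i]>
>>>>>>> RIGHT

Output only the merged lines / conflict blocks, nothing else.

Final LEFT:  [alpha, alpha, alpha, echo, hotel, hotel]
Final RIGHT: [charlie, alpha, alpha, charlie, bravo, hotel]
i=0: BASE=delta L=alpha R=charlie all differ -> CONFLICT
i=1: L=alpha R=alpha -> agree -> alpha
i=2: L=alpha R=alpha -> agree -> alpha
i=3: L=echo, R=charlie=BASE -> take LEFT -> echo
i=4: L=hotel, R=bravo=BASE -> take LEFT -> hotel
i=5: L=hotel R=hotel -> agree -> hotel

Answer: <<<<<<< LEFT
alpha
=======
charlie
>>>>>>> RIGHT
alpha
alpha
echo
hotel
hotel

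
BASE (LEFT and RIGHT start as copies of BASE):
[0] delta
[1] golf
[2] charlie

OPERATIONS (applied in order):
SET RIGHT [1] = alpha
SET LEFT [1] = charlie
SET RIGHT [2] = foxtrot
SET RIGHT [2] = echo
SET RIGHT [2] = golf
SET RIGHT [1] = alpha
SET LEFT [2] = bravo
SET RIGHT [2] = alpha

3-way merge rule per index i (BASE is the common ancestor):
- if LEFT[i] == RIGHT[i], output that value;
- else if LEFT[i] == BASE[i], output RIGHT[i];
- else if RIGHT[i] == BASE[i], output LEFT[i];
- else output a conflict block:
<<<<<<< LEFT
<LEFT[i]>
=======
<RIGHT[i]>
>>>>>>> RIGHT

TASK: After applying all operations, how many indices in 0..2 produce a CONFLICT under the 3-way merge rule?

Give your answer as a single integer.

Answer: 2

Derivation:
Final LEFT:  [delta, charlie, bravo]
Final RIGHT: [delta, alpha, alpha]
i=0: L=delta R=delta -> agree -> delta
i=1: BASE=golf L=charlie R=alpha all differ -> CONFLICT
i=2: BASE=charlie L=bravo R=alpha all differ -> CONFLICT
Conflict count: 2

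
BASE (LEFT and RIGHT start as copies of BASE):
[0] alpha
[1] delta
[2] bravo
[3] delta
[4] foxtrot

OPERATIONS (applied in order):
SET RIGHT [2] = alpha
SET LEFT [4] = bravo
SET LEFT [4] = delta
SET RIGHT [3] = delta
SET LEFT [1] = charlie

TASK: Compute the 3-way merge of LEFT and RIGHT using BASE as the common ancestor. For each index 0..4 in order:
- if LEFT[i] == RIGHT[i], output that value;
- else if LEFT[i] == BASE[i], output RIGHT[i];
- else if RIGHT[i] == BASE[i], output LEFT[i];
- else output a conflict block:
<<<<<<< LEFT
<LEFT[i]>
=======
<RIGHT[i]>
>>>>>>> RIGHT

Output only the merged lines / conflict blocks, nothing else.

Final LEFT:  [alpha, charlie, bravo, delta, delta]
Final RIGHT: [alpha, delta, alpha, delta, foxtrot]
i=0: L=alpha R=alpha -> agree -> alpha
i=1: L=charlie, R=delta=BASE -> take LEFT -> charlie
i=2: L=bravo=BASE, R=alpha -> take RIGHT -> alpha
i=3: L=delta R=delta -> agree -> delta
i=4: L=delta, R=foxtrot=BASE -> take LEFT -> delta

Answer: alpha
charlie
alpha
delta
delta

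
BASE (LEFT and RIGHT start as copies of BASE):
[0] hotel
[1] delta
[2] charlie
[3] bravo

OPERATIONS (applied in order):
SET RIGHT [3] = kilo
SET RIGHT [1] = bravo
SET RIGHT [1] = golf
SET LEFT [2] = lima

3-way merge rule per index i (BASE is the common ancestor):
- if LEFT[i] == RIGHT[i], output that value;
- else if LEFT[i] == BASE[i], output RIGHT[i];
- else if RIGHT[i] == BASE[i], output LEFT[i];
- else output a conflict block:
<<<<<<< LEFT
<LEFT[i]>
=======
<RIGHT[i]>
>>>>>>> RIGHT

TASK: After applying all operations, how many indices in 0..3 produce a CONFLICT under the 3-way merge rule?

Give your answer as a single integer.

Answer: 0

Derivation:
Final LEFT:  [hotel, delta, lima, bravo]
Final RIGHT: [hotel, golf, charlie, kilo]
i=0: L=hotel R=hotel -> agree -> hotel
i=1: L=delta=BASE, R=golf -> take RIGHT -> golf
i=2: L=lima, R=charlie=BASE -> take LEFT -> lima
i=3: L=bravo=BASE, R=kilo -> take RIGHT -> kilo
Conflict count: 0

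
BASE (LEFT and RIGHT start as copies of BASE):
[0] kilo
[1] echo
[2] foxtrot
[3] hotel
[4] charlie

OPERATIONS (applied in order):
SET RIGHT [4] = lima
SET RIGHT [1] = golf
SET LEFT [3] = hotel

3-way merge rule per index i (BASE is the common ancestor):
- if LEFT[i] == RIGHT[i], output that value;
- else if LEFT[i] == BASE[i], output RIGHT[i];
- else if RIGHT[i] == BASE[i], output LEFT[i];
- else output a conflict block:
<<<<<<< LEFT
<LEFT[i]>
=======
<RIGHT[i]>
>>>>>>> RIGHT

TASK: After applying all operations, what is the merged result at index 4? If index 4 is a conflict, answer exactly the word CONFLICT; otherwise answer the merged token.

Answer: lima

Derivation:
Final LEFT:  [kilo, echo, foxtrot, hotel, charlie]
Final RIGHT: [kilo, golf, foxtrot, hotel, lima]
i=0: L=kilo R=kilo -> agree -> kilo
i=1: L=echo=BASE, R=golf -> take RIGHT -> golf
i=2: L=foxtrot R=foxtrot -> agree -> foxtrot
i=3: L=hotel R=hotel -> agree -> hotel
i=4: L=charlie=BASE, R=lima -> take RIGHT -> lima
Index 4 -> lima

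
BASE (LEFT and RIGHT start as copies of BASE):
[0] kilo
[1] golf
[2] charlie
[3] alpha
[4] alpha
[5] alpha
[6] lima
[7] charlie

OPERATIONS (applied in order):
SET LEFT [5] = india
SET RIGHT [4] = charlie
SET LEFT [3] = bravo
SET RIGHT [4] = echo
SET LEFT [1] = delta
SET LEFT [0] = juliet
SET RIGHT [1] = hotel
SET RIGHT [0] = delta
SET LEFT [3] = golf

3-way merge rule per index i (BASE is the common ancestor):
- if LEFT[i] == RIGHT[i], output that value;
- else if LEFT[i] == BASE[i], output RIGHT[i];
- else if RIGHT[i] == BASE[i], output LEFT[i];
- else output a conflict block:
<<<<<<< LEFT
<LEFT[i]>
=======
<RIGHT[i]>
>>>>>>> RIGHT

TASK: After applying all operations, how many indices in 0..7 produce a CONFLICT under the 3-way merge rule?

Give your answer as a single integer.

Final LEFT:  [juliet, delta, charlie, golf, alpha, india, lima, charlie]
Final RIGHT: [delta, hotel, charlie, alpha, echo, alpha, lima, charlie]
i=0: BASE=kilo L=juliet R=delta all differ -> CONFLICT
i=1: BASE=golf L=delta R=hotel all differ -> CONFLICT
i=2: L=charlie R=charlie -> agree -> charlie
i=3: L=golf, R=alpha=BASE -> take LEFT -> golf
i=4: L=alpha=BASE, R=echo -> take RIGHT -> echo
i=5: L=india, R=alpha=BASE -> take LEFT -> india
i=6: L=lima R=lima -> agree -> lima
i=7: L=charlie R=charlie -> agree -> charlie
Conflict count: 2

Answer: 2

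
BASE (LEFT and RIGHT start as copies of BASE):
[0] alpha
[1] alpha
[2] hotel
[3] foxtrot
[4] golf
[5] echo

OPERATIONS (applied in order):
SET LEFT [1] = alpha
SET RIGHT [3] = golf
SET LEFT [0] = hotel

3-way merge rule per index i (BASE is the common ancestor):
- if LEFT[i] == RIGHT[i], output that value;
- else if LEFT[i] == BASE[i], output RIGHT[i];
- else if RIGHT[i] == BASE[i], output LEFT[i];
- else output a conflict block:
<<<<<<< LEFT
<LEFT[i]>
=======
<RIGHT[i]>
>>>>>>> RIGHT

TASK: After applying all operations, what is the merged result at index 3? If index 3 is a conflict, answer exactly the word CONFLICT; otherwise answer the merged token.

Answer: golf

Derivation:
Final LEFT:  [hotel, alpha, hotel, foxtrot, golf, echo]
Final RIGHT: [alpha, alpha, hotel, golf, golf, echo]
i=0: L=hotel, R=alpha=BASE -> take LEFT -> hotel
i=1: L=alpha R=alpha -> agree -> alpha
i=2: L=hotel R=hotel -> agree -> hotel
i=3: L=foxtrot=BASE, R=golf -> take RIGHT -> golf
i=4: L=golf R=golf -> agree -> golf
i=5: L=echo R=echo -> agree -> echo
Index 3 -> golf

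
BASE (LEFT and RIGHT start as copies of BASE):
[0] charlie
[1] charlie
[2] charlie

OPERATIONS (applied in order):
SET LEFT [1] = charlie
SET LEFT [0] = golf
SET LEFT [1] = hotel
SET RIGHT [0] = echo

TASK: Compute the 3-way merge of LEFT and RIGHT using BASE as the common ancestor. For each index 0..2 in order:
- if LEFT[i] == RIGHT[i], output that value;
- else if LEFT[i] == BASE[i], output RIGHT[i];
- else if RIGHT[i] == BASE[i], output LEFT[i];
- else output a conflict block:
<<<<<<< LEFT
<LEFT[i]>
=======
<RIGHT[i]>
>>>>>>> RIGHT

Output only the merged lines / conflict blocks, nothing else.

Answer: <<<<<<< LEFT
golf
=======
echo
>>>>>>> RIGHT
hotel
charlie

Derivation:
Final LEFT:  [golf, hotel, charlie]
Final RIGHT: [echo, charlie, charlie]
i=0: BASE=charlie L=golf R=echo all differ -> CONFLICT
i=1: L=hotel, R=charlie=BASE -> take LEFT -> hotel
i=2: L=charlie R=charlie -> agree -> charlie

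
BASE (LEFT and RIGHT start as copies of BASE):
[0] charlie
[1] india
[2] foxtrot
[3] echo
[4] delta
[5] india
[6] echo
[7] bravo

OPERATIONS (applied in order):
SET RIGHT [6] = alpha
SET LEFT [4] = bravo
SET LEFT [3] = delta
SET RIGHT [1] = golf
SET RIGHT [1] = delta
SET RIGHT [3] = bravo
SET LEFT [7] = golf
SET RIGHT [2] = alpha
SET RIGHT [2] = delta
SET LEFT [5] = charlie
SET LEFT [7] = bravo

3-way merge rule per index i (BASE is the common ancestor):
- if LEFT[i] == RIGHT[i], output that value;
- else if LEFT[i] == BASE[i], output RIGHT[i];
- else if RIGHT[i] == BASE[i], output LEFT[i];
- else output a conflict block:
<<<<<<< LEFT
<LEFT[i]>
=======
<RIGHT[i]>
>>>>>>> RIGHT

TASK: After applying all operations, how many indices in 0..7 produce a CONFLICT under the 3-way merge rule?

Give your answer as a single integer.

Final LEFT:  [charlie, india, foxtrot, delta, bravo, charlie, echo, bravo]
Final RIGHT: [charlie, delta, delta, bravo, delta, india, alpha, bravo]
i=0: L=charlie R=charlie -> agree -> charlie
i=1: L=india=BASE, R=delta -> take RIGHT -> delta
i=2: L=foxtrot=BASE, R=delta -> take RIGHT -> delta
i=3: BASE=echo L=delta R=bravo all differ -> CONFLICT
i=4: L=bravo, R=delta=BASE -> take LEFT -> bravo
i=5: L=charlie, R=india=BASE -> take LEFT -> charlie
i=6: L=echo=BASE, R=alpha -> take RIGHT -> alpha
i=7: L=bravo R=bravo -> agree -> bravo
Conflict count: 1

Answer: 1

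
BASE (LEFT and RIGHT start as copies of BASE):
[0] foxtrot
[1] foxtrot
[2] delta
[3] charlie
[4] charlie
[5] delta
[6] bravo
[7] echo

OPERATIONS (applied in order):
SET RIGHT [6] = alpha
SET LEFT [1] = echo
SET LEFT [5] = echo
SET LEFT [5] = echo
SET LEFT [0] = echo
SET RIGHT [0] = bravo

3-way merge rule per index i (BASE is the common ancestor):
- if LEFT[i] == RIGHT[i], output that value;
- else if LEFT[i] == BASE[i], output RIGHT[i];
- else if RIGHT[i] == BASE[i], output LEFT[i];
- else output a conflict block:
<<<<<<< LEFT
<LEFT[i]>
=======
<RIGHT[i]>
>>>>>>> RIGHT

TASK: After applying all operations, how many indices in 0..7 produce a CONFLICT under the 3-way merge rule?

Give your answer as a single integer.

Answer: 1

Derivation:
Final LEFT:  [echo, echo, delta, charlie, charlie, echo, bravo, echo]
Final RIGHT: [bravo, foxtrot, delta, charlie, charlie, delta, alpha, echo]
i=0: BASE=foxtrot L=echo R=bravo all differ -> CONFLICT
i=1: L=echo, R=foxtrot=BASE -> take LEFT -> echo
i=2: L=delta R=delta -> agree -> delta
i=3: L=charlie R=charlie -> agree -> charlie
i=4: L=charlie R=charlie -> agree -> charlie
i=5: L=echo, R=delta=BASE -> take LEFT -> echo
i=6: L=bravo=BASE, R=alpha -> take RIGHT -> alpha
i=7: L=echo R=echo -> agree -> echo
Conflict count: 1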